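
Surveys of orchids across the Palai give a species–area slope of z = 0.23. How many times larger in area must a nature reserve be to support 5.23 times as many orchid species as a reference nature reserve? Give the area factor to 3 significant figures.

(A₂/A₁)^0.23 = 5.23, so A₂/A₁ = 5.23^(1/0.23) = 5.23^4.348
ln(A₂/A₁) = ln 5.23 / 0.23 = 1.6544 / 0.23 = 7.1931
A₂/A₁ = e^7.1931 ≈ 1330

1330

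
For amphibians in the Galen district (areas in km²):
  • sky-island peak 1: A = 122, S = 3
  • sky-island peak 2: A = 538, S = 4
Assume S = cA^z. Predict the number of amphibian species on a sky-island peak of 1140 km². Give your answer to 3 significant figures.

4.63

z = ln(4/3) / ln(538/122) = 0.2877 / 1.4838 = 0.1939
c = 3 / 122^0.1939 = 3 / 2.538 = 1.182
S₃ = 1.182 × 1140^0.1939 = 1.182 × 3.914 ≈ 4.627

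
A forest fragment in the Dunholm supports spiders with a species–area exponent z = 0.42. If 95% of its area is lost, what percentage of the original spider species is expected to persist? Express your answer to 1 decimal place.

28.4%

S_new/S_old = (A_new/A_old)^z = 0.05^0.42
= exp(0.42 × ln 0.05) = exp(0.42 × -2.9957) = exp(-1.2582) ≈ 0.2842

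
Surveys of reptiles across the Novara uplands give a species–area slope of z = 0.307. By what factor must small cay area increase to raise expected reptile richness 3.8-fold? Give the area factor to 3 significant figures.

(A₂/A₁)^0.307 = 3.8, so A₂/A₁ = 3.8^(1/0.307) = 3.8^3.257
ln(A₂/A₁) = ln 3.8 / 0.307 = 1.3350 / 0.307 = 4.3485
A₂/A₁ = e^4.3485 ≈ 77.37

77.4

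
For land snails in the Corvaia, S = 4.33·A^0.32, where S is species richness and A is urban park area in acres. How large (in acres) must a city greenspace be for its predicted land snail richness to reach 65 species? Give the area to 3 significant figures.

4750 acres

65 = 4.33 × A^0.32  ⇒  A^0.32 = 65/4.33 = 15.01
ln A = ln(15.01) / 0.32 = 2.7088 / 0.32 = 8.4651
A = e^8.4651 ≈ 4746 acres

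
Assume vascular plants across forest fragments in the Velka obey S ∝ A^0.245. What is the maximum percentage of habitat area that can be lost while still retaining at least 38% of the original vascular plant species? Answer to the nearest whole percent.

98%

Need (A_new/A_old)^0.245 = 0.38, so A_new/A_old = 0.38^(1/0.245) = 0.38^4.082
ln(A_new/A_old) = ln 0.38 / 0.245 = -0.9676 / 0.245 = -3.9493
A_new/A_old = e^-3.9493 ≈ 0.01927
Fraction that can be lost = 1 − 0.01927 = 0.9807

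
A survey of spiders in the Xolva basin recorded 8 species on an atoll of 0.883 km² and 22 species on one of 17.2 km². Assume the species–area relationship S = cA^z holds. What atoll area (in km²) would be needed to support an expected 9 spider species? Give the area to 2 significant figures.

z = ln(22/8) / ln(17.2/0.883) = 1.0116 / 2.9693 = 0.3407
c = 8 / 0.883^0.3407 = 8 / 0.9585 = 8.346
A = (9/8.346)^(1/0.3407) ⇒ ln A = ln(1.078)/0.3407 = 0.2213
A = e^0.2213 ≈ 1.248 km²

1.2 km²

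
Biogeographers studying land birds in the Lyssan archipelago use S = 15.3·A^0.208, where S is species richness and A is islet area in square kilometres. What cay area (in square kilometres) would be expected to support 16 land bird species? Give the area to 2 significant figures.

1.2 square kilometres

16 = 15.3 × A^0.208  ⇒  A^0.208 = 16/15.3 = 1.046
ln A = ln(1.046) / 0.208 = 0.0447 / 0.208 = 0.2151
A = e^0.2151 ≈ 1.24 square kilometres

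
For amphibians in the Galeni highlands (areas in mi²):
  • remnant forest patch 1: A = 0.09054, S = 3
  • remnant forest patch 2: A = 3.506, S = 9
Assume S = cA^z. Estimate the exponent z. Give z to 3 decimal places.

0.300

Taking logs: ln S = ln c + z ln A, so z = (ln S₂ − ln S₁)/(ln A₂ − ln A₁).
z = ln(9/3) / ln(3.506/0.09054) = ln(3) / ln(38.72) = 1.0986 / 3.6564 = 0.3005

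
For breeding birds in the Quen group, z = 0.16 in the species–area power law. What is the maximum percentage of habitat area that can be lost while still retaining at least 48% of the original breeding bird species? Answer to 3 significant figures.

Need (A_new/A_old)^0.16 = 0.48, so A_new/A_old = 0.48^(1/0.16) = 0.48^6.25
ln(A_new/A_old) = ln 0.48 / 0.16 = -0.7340 / 0.16 = -4.5873
A_new/A_old = e^-4.5873 ≈ 0.01018
Fraction that can be lost = 1 − 0.01018 = 0.9898

99.0%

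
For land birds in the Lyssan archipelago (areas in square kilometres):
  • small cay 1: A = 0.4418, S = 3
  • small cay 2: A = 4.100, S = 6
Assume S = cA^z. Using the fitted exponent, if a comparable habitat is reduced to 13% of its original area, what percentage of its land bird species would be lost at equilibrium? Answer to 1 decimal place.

z = ln(6/3) / ln(4.1/0.4418) = 0.6931 / 2.2279 = 0.3111
S_new/S_old = (A_new/A_old)^z = 0.13^0.3111 = exp(0.3111 × -2.0402) = 0.5301
Fraction lost = 1 − 0.5301 = 0.4699

47.0%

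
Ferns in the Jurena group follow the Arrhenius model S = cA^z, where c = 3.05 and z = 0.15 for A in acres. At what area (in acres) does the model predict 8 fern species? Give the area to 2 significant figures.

620 acres

8 = 3.05 × A^0.15  ⇒  A^0.15 = 8/3.05 = 2.623
ln A = ln(2.623) / 0.15 = 0.9643 / 0.15 = 6.4287
A = e^6.4287 ≈ 619.3 acres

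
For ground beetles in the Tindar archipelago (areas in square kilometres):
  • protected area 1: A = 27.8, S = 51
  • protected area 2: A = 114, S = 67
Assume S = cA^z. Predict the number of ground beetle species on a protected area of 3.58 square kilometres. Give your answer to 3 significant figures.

z = ln(67/51) / ln(114/27.8) = 0.2729 / 1.4112 = 0.1934
c = 51 / 27.8^0.1934 = 51 / 1.902 = 26.81
S₃ = 26.81 × 3.58^0.1934 = 26.81 × 1.28 ≈ 34.31

34.3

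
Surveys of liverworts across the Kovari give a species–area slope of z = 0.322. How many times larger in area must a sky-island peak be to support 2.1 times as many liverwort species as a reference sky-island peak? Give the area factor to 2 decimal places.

(A₂/A₁)^0.322 = 2.1, so A₂/A₁ = 2.1^(1/0.322) = 2.1^3.106
ln(A₂/A₁) = ln 2.1 / 0.322 = 0.7419 / 0.322 = 2.3042
A₂/A₁ = e^2.3042 ≈ 10.02

10.02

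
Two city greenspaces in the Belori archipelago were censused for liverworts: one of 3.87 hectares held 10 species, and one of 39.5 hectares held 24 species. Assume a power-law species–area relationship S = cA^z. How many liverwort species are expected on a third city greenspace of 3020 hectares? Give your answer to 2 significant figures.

120

z = ln(24/10) / ln(39.5/3.87) = 0.8755 / 2.3230 = 0.3769
c = 10 / 3.87^0.3769 = 10 / 1.665 = 6.005
S₃ = 6.005 × 3020^0.3769 = 6.005 × 20.49 ≈ 123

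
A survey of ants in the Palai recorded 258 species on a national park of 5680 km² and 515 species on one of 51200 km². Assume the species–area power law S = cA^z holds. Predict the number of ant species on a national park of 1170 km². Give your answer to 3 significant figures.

z = ln(515/258) / ln(51200/5680) = 0.6912 / 2.1988 = 0.3144
c = 258 / 5680^0.3144 = 258 / 15.14 = 17.04
S₃ = 17.04 × 1170^0.3144 = 17.04 × 9.215 ≈ 157

157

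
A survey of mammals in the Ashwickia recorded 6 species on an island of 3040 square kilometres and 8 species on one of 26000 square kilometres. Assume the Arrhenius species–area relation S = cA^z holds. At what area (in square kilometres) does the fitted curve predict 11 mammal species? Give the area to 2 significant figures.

z = ln(8/6) / ln(26000/3040) = 0.2877 / 2.1462 = 0.1340
c = 6 / 3040^0.1340 = 6 / 2.93 = 2.048
A = (11/2.048)^(1/0.1340) ⇒ ln A = ln(5.371)/0.1340 = 12.5417
A = e^12.5417 ≈ 279753 square kilometres

280000 square kilometres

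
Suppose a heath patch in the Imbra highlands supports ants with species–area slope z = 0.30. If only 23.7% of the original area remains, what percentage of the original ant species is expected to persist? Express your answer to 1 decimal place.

64.9%

S_new/S_old = (A_new/A_old)^z = 0.237^0.3
= exp(0.3 × ln 0.237) = exp(0.3 × -1.4397) = exp(-0.4319) ≈ 0.6493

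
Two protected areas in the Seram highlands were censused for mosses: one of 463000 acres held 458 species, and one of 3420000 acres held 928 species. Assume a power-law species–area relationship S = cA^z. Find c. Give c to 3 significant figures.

4.57

z = ln(S₂/S₁) / ln(A₂/A₁) = ln(928/458) / ln(3420000/463000) = 0.7062 / 1.9997 = 0.3531
c = S₁ / A₁^z = 458 / 463000^0.3531 = 458 / 100.2 = 4.572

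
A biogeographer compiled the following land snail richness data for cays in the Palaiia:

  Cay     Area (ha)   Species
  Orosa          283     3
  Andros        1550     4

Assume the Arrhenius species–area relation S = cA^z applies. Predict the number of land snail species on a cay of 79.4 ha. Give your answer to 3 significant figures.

2.42

z = ln(4/3) / ln(1550/283) = 0.2877 / 1.7006 = 0.1692
c = 3 / 283^0.1692 = 3 / 2.599 = 1.154
S₃ = 1.154 × 79.4^0.1692 = 1.154 × 2.096 ≈ 2.42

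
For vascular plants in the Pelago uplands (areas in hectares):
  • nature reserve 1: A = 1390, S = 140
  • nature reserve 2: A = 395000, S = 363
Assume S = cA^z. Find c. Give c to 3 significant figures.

z = ln(S₂/S₁) / ln(A₂/A₁) = ln(363/140) / ln(395000/1390) = 0.9528 / 5.6496 = 0.1686
c = S₁ / A₁^z = 140 / 1390^0.1686 = 140 / 3.389 = 41.31

41.3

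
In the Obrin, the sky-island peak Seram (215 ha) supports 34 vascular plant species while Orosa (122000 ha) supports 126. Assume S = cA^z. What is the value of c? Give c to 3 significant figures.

z = ln(S₂/S₁) / ln(A₂/A₁) = ln(126/34) / ln(122000/215) = 1.3099 / 6.3411 = 0.2066
c = S₁ / A₁^z = 34 / 215^0.2066 = 34 / 3.033 = 11.21

11.2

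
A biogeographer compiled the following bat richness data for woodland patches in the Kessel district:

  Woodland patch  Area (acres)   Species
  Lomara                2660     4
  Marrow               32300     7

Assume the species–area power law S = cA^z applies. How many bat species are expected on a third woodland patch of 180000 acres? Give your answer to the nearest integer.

z = ln(7/4) / ln(32300/2660) = 0.5596 / 2.4967 = 0.2241
c = 4 / 2660^0.2241 = 4 / 5.857 = 0.683
S₃ = 0.683 × 180000^0.2241 = 0.683 × 15.06 ≈ 10.29

10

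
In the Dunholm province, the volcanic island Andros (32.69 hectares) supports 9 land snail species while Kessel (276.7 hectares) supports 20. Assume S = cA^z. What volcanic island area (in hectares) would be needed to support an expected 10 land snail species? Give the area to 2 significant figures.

z = ln(20/9) / ln(276.7/32.69) = 0.7985 / 2.1359 = 0.3739
c = 9 / 32.69^0.3739 = 9 / 3.683 = 2.444
A = (10/2.444)^(1/0.3739) ⇒ ln A = ln(4.092)/0.3739 = 3.7689
A = e^3.7689 ≈ 43.33 hectares

43 hectares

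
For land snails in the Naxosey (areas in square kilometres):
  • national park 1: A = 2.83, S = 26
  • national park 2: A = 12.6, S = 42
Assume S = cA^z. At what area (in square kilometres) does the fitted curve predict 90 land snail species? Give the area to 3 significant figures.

z = ln(42/26) / ln(12.6/2.83) = 0.4796 / 1.4934 = 0.3211
c = 26 / 2.83^0.3211 = 26 / 1.397 = 18.62
A = (90/18.62)^(1/0.3211) ⇒ ln A = ln(4.834)/0.3211 = 4.9070
A = e^4.9070 ≈ 135.2 square kilometres

135 square kilometres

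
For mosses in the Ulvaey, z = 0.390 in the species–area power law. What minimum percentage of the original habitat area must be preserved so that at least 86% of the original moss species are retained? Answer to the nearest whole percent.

Need (A_new/A_old)^0.39 = 0.86, so A_new/A_old = 0.86^(1/0.39) = 0.86^2.564
ln(A_new/A_old) = ln 0.86 / 0.39 = -0.1508 / 0.39 = -0.3867
A_new/A_old = e^-0.3867 ≈ 0.6793

68%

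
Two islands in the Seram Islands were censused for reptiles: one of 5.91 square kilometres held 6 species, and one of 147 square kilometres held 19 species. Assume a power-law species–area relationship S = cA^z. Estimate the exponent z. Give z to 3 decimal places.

Taking logs: ln S = ln c + z ln A, so z = (ln S₂ − ln S₁)/(ln A₂ − ln A₁).
z = ln(19/6) / ln(147/5.91) = ln(3.167) / ln(24.87) = 1.1527 / 3.2138 = 0.3587

0.359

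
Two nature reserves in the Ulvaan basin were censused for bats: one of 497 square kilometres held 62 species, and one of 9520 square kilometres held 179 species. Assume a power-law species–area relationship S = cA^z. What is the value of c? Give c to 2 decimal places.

6.67

z = ln(S₂/S₁) / ln(A₂/A₁) = ln(179/62) / ln(9520/497) = 1.0603 / 2.9526 = 0.3591
c = S₁ / A₁^z = 62 / 497^0.3591 = 62 / 9.295 = 6.67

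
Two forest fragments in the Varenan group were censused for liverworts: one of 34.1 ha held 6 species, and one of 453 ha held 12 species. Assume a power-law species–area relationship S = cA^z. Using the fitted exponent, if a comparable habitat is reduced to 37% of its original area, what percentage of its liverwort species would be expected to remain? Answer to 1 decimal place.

z = ln(12/6) / ln(453/34.1) = 0.6931 / 2.5866 = 0.2680
S_new/S_old = (A_new/A_old)^z = 0.37^0.2680 = exp(0.2680 × -0.9943) = 0.7661

76.6%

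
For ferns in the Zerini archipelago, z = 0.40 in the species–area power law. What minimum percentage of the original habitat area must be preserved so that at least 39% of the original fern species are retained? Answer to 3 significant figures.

Need (A_new/A_old)^0.4 = 0.39, so A_new/A_old = 0.39^(1/0.4) = 0.39^2.5
ln(A_new/A_old) = ln 0.39 / 0.4 = -0.9416 / 0.4 = -2.3540
A_new/A_old = e^-2.3540 ≈ 0.09499

9.50%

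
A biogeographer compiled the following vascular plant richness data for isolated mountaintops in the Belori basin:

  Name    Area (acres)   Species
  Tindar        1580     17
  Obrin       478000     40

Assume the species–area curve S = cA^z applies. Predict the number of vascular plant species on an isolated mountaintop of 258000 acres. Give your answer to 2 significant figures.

36

z = ln(40/17) / ln(478000/1580) = 0.8557 / 5.7122 = 0.1498
c = 17 / 1580^0.1498 = 17 / 3.014 = 5.64
S₃ = 5.64 × 258000^0.1498 = 5.64 × 6.466 ≈ 36.47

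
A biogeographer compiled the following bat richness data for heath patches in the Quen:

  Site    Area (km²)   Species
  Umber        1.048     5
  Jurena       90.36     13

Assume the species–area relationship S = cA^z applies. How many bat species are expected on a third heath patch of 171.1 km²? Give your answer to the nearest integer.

z = ln(13/5) / ln(90.36/1.048) = 0.9555 / 4.4569 = 0.2144
c = 5 / 1.048^0.2144 = 5 / 1.01 = 4.95
S₃ = 4.95 × 171.1^0.2144 = 4.95 × 3.011 ≈ 14.91

15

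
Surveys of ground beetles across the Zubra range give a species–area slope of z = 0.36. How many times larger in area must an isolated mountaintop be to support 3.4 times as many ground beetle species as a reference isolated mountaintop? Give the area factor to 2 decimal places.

(A₂/A₁)^0.36 = 3.4, so A₂/A₁ = 3.4^(1/0.36) = 3.4^2.778
ln(A₂/A₁) = ln 3.4 / 0.36 = 1.2238 / 0.36 = 3.3994
A₂/A₁ = e^3.3994 ≈ 29.95

29.95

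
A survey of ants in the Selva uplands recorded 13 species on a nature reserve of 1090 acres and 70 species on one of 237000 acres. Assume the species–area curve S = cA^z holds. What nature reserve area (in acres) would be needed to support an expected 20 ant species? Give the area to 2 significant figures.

z = ln(70/13) / ln(237000/1090) = 1.6835 / 5.3819 = 0.3128
c = 13 / 1090^0.3128 = 13 / 8.916 = 1.458
A = (20/1.458)^(1/0.3128) ⇒ ln A = ln(13.72)/0.3128 = 8.3710
A = e^8.3710 ≈ 4320 acres

4300 acres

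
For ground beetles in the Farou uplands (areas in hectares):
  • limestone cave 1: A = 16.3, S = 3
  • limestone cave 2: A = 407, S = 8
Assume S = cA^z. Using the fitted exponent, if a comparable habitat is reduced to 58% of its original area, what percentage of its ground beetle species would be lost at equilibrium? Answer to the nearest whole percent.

15%

z = ln(8/3) / ln(407/16.3) = 0.9808 / 3.2176 = 0.3048
S_new/S_old = (A_new/A_old)^z = 0.58^0.3048 = exp(0.3048 × -0.5447) = 0.847
Fraction lost = 1 − 0.847 = 0.153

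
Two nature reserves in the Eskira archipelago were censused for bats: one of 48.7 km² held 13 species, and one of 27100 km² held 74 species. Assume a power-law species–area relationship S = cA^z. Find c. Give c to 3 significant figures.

4.46

z = ln(S₂/S₁) / ln(A₂/A₁) = ln(74/13) / ln(27100/48.7) = 1.7391 / 6.3216 = 0.2751
c = S₁ / A₁^z = 13 / 48.7^0.2751 = 13 / 2.912 = 4.464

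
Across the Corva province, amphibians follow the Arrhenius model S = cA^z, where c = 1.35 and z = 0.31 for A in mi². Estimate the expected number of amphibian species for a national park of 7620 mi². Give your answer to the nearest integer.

22 species

S = 1.35 × 7620^0.31
ln S = ln 1.35 + 0.31 × ln 7620 = 0.3001 + 0.31 × 8.9385 = 3.0710
S = e^3.0710 ≈ 21.56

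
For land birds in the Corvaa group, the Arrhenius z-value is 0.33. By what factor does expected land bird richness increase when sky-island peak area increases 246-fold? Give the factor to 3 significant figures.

6.15

S₂/S₁ = (A₂/A₁)^z = 246^0.33
ln(S₂/S₁) = 0.33 × ln 246 = 0.33 × 5.5053 = 1.8168
S₂/S₁ = e^1.8168 ≈ 6.152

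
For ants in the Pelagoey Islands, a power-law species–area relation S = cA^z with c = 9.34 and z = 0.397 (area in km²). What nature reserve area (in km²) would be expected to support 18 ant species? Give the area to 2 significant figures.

5.2 km²

18 = 9.34 × A^0.397  ⇒  A^0.397 = 18/9.34 = 1.927
ln A = ln(1.927) / 0.397 = 0.6561 / 0.397 = 1.6526
A = e^1.6526 ≈ 5.22 km²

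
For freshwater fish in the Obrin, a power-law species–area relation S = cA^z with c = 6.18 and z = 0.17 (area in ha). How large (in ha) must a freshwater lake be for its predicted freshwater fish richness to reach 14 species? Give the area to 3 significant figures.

123 ha

14 = 6.18 × A^0.17  ⇒  A^0.17 = 14/6.18 = 2.265
ln A = ln(2.265) / 0.17 = 0.8177 / 0.17 = 4.8102
A = e^4.8102 ≈ 122.8 ha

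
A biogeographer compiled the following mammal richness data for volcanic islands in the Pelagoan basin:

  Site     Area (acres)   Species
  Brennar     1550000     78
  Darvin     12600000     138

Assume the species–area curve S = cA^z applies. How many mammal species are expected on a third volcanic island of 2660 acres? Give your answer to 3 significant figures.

z = ln(138/78) / ln(12600000/1550000) = 0.5705 / 2.0954 = 0.2723
c = 78 / 1550000^0.2723 = 78 / 48.47 = 1.609
S₃ = 1.609 × 2660^0.2723 = 1.609 × 8.561 ≈ 13.78

13.8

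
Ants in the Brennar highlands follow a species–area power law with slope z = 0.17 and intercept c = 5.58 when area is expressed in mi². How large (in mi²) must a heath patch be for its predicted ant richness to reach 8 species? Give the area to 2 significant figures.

8 = 5.58 × A^0.17  ⇒  A^0.17 = 8/5.58 = 1.434
ln A = ln(1.434) / 0.17 = 0.3603 / 0.17 = 2.1191
A = e^2.1191 ≈ 8.324 mi²

8.3 mi²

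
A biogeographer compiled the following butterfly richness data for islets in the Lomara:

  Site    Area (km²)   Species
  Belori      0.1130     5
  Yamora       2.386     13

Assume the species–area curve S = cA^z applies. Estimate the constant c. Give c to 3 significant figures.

z = ln(S₂/S₁) / ln(A₂/A₁) = ln(13/5) / ln(2.386/0.113) = 0.9555 / 3.0500 = 0.3133
c = S₁ / A₁^z = 5 / 0.113^0.3133 = 5 / 0.5051 = 9.9

9.90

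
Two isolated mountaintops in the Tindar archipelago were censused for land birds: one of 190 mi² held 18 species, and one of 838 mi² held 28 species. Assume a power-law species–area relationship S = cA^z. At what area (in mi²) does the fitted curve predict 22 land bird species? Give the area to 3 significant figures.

z = ln(28/18) / ln(838/190) = 0.4418 / 1.4840 = 0.2977
c = 18 / 190^0.2977 = 18 / 4.769 = 3.774
A = (22/3.774)^(1/0.2977) ⇒ ln A = ln(5.829)/0.2977 = 5.9210
A = e^5.9210 ≈ 372.8 mi²

373 mi²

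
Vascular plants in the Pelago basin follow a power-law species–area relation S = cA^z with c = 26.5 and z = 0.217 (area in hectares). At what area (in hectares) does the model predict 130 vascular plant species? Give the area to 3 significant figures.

1520 hectares

130 = 26.5 × A^0.217  ⇒  A^0.217 = 130/26.5 = 4.906
ln A = ln(4.906) / 0.217 = 1.5904 / 0.217 = 7.3290
A = e^7.3290 ≈ 1524 hectares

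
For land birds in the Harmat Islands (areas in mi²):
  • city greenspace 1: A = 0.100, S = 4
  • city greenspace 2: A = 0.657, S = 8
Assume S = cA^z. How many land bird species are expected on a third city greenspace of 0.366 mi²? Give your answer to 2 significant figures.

6.4

z = ln(8/4) / ln(0.657/0.1) = 0.6931 / 1.8825 = 0.3682
c = 4 / 0.1^0.3682 = 4 / 0.4283 = 9.338
S₃ = 9.338 × 0.366^0.3682 = 9.338 × 0.6907 ≈ 6.45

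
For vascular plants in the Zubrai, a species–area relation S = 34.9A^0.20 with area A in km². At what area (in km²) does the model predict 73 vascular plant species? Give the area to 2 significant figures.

40 km²

73 = 34.9 × A^0.2  ⇒  A^0.2 = 73/34.9 = 2.092
ln A = ln(2.092) / 0.2 = 0.7380 / 0.2 = 3.6899
A = e^3.6899 ≈ 40.04 km²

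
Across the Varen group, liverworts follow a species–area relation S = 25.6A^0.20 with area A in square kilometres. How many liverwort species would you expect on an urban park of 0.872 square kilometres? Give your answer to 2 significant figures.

25

S = 25.6 × 0.872^0.2 = 25.6 × 0.973 ≈ 24.91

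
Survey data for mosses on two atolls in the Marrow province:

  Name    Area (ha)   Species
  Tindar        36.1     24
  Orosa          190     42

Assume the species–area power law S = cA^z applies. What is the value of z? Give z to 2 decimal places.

0.34

Taking logs: ln S = ln c + z ln A, so z = (ln S₂ − ln S₁)/(ln A₂ − ln A₁).
z = ln(42/24) / ln(190/36.1) = ln(1.75) / ln(5.263) = 0.5596 / 1.6607 = 0.3370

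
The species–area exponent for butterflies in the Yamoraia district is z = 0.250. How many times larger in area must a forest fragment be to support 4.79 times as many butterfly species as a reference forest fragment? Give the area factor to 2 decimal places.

526.43

(A₂/A₁)^0.25 = 4.79, so A₂/A₁ = 4.79^(1/0.25) = 4.79^4
ln(A₂/A₁) = ln 4.79 / 0.25 = 1.5665 / 0.25 = 6.2661
A₂/A₁ = e^6.2661 ≈ 526.4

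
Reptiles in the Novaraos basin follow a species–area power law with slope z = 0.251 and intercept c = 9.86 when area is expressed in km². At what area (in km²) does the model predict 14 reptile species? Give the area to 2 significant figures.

14 = 9.86 × A^0.251  ⇒  A^0.251 = 14/9.86 = 1.42
ln A = ln(1.42) / 0.251 = 0.3506 / 0.251 = 1.3967
A = e^1.3967 ≈ 4.042 km²

4.0 km²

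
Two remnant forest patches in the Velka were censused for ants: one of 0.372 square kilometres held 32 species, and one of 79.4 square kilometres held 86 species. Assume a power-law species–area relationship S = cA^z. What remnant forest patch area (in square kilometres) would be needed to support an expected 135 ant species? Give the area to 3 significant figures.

917 square kilometres

z = ln(86/32) / ln(79.4/0.372) = 0.9886 / 5.3634 = 0.1843
c = 32 / 0.372^0.1843 = 32 / 0.8334 = 38.4
A = (135/38.4)^(1/0.1843) ⇒ ln A = ln(3.516)/0.1843 = 6.8208
A = e^6.8208 ≈ 916.8 square kilometres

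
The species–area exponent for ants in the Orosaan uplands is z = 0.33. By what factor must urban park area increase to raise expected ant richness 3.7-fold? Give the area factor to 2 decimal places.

52.70

(A₂/A₁)^0.33 = 3.7, so A₂/A₁ = 3.7^(1/0.33) = 3.7^3.03
ln(A₂/A₁) = ln 3.7 / 0.33 = 1.3083 / 0.33 = 3.9646
A₂/A₁ = e^3.9646 ≈ 52.7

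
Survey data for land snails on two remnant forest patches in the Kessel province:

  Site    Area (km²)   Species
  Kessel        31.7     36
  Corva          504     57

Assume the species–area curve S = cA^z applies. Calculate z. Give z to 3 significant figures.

0.166

Taking logs: ln S = ln c + z ln A, so z = (ln S₂ − ln S₁)/(ln A₂ − ln A₁).
z = ln(57/36) / ln(504/31.7) = ln(1.583) / ln(15.9) = 0.4595 / 2.7663 = 0.1661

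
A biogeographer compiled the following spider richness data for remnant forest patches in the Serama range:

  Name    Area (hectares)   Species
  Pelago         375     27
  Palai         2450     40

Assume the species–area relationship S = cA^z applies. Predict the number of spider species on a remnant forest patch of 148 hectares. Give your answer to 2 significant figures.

22

z = ln(40/27) / ln(2450/375) = 0.3930 / 1.8769 = 0.2094
c = 27 / 375^0.2094 = 27 / 3.46 = 7.804
S₃ = 7.804 × 148^0.2094 = 7.804 × 2.848 ≈ 22.22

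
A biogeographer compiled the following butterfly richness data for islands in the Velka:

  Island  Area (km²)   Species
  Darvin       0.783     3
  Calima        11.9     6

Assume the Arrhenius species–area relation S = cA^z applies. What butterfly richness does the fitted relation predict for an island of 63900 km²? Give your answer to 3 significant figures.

53.5

z = ln(6/3) / ln(11.9/0.783) = 0.6931 / 2.7212 = 0.2547
c = 3 / 0.783^0.2547 = 3 / 0.9396 = 3.193
S₃ = 3.193 × 63900^0.2547 = 3.193 × 16.75 ≈ 53.49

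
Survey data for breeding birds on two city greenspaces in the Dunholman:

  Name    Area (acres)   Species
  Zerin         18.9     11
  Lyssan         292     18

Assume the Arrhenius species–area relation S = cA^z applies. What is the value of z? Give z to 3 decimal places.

Taking logs: ln S = ln c + z ln A, so z = (ln S₂ − ln S₁)/(ln A₂ − ln A₁).
z = ln(18/11) / ln(292/18.9) = ln(1.636) / ln(15.45) = 0.4925 / 2.7376 = 0.1799

0.180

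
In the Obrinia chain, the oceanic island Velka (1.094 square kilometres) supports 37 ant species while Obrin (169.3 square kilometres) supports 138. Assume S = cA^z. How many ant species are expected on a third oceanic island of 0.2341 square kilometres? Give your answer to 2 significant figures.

25

z = ln(138/37) / ln(169.3/1.094) = 1.3163 / 5.0418 = 0.2611
c = 37 / 1.094^0.2611 = 37 / 1.024 = 36.14
S₃ = 36.14 × 0.2341^0.2611 = 36.14 × 0.6845 ≈ 24.74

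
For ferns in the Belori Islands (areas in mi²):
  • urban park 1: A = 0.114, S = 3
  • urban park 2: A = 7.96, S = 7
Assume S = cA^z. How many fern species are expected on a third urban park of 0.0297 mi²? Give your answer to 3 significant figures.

z = ln(7/3) / ln(7.96/0.114) = 0.8473 / 4.2460 = 0.1996
c = 3 / 0.114^0.1996 = 3 / 0.6483 = 4.627
S₃ = 4.627 × 0.0297^0.1996 = 4.627 × 0.4957 ≈ 2.294

2.29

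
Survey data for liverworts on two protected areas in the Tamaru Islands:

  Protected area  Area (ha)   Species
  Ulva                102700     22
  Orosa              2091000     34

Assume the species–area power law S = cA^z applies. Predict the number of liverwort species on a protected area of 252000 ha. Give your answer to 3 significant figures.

z = ln(34/22) / ln(2091000/102700) = 0.4353 / 3.0136 = 0.1445
c = 22 / 102700^0.1445 = 22 / 5.296 = 4.154
S₃ = 4.154 × 252000^0.1445 = 4.154 × 6.029 ≈ 25.05

25.0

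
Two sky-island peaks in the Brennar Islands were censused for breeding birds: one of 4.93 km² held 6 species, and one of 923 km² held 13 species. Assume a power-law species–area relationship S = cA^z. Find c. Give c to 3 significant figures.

z = ln(S₂/S₁) / ln(A₂/A₁) = ln(13/6) / ln(923/4.93) = 0.7732 / 5.2323 = 0.1478
c = S₁ / A₁^z = 6 / 4.93^0.1478 = 6 / 1.266 = 4.74

4.74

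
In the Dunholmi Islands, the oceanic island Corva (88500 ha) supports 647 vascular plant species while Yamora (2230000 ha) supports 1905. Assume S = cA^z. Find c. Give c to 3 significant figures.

14.3

z = ln(S₂/S₁) / ln(A₂/A₁) = ln(1905/647) / ln(2230000/88500) = 1.0799 / 3.2268 = 0.3347
c = S₁ / A₁^z = 647 / 88500^0.3347 = 647 / 45.25 = 14.3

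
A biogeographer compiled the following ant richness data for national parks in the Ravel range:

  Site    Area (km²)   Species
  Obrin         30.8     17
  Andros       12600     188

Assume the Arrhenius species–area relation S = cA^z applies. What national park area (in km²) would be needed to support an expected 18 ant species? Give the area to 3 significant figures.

z = ln(188/17) / ln(12600/30.8) = 2.4032 / 6.0139 = 0.3996
c = 17 / 30.8^0.3996 = 17 / 3.934 = 4.321
A = (18/4.321)^(1/0.3996) ⇒ ln A = ln(4.165)/0.3996 = 3.5706
A = e^3.5706 ≈ 35.54 km²

35.5 km²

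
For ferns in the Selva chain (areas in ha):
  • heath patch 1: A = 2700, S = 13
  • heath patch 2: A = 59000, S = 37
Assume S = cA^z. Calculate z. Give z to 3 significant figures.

Taking logs: ln S = ln c + z ln A, so z = (ln S₂ − ln S₁)/(ln A₂ − ln A₁).
z = ln(37/13) / ln(59000/2700) = ln(2.846) / ln(21.85) = 1.0460 / 3.0843 = 0.3391

0.339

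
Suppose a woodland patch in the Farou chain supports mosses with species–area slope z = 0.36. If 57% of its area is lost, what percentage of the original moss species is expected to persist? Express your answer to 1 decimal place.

73.8%

S_new/S_old = (A_new/A_old)^z = 0.43^0.36
= exp(0.36 × ln 0.43) = exp(0.36 × -0.8440) = exp(-0.3038) ≈ 0.738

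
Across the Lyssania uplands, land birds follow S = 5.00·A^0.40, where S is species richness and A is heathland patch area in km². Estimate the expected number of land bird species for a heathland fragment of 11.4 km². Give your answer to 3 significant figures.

13.2

S = 5 × 11.4^0.4 = 5 × 2.647 ≈ 13.24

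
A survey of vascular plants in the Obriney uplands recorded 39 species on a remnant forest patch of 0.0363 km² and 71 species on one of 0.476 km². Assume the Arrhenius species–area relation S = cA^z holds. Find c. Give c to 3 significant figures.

z = ln(S₂/S₁) / ln(A₂/A₁) = ln(71/39) / ln(0.476/0.0363) = 0.5991 / 2.5736 = 0.2328
c = S₁ / A₁^z = 39 / 0.0363^0.2328 = 39 / 0.4621 = 84.39

84.4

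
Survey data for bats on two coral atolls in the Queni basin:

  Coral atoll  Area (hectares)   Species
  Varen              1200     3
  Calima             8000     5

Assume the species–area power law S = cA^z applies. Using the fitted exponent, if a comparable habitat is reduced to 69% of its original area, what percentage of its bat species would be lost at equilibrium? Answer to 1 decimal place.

9.5%

z = ln(5/3) / ln(8000/1200) = 0.5108 / 1.8971 = 0.2693
S_new/S_old = (A_new/A_old)^z = 0.69^0.2693 = exp(0.2693 × -0.3711) = 0.9049
Fraction lost = 1 − 0.9049 = 0.09508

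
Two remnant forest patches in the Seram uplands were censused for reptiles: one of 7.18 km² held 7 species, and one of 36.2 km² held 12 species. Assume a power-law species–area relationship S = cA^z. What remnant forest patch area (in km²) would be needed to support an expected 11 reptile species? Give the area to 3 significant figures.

z = ln(12/7) / ln(36.2/7.18) = 0.5390 / 1.6178 = 0.3332
c = 7 / 7.18^0.3332 = 7 / 1.929 = 3.63
A = (11/3.63)^(1/0.3332) ⇒ ln A = ln(3.031)/0.3332 = 3.3279
A = e^3.3279 ≈ 27.88 km²

27.9 km²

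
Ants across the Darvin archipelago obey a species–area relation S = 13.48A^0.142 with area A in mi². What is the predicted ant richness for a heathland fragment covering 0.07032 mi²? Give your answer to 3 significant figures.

S = 13.48 × 0.07032^0.142
ln S = ln 13.48 + 0.142 × ln 0.07032 = 2.6012 + 0.142 × -2.6547 = 2.2242
S = e^2.2242 ≈ 9.246

9.25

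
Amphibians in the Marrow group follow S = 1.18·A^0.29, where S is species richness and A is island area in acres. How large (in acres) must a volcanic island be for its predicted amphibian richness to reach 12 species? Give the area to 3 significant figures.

12 = 1.18 × A^0.29  ⇒  A^0.29 = 12/1.18 = 10.17
ln A = ln(10.17) / 0.29 = 2.3194 / 0.29 = 7.9979
A = e^7.9979 ≈ 2975 acres

2970 acres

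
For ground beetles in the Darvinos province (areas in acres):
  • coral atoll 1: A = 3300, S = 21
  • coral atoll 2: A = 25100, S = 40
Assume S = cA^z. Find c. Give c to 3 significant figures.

z = ln(S₂/S₁) / ln(A₂/A₁) = ln(40/21) / ln(25100/3300) = 0.6444 / 2.0289 = 0.3176
c = S₁ / A₁^z = 21 / 3300^0.3176 = 21 / 13.1 = 1.603

1.60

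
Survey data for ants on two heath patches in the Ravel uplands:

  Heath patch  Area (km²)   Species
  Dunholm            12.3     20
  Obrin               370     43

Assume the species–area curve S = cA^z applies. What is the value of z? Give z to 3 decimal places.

Taking logs: ln S = ln c + z ln A, so z = (ln S₂ − ln S₁)/(ln A₂ − ln A₁).
z = ln(43/20) / ln(370/12.3) = ln(2.15) / ln(30.08) = 0.7655 / 3.4039 = 0.2249

0.225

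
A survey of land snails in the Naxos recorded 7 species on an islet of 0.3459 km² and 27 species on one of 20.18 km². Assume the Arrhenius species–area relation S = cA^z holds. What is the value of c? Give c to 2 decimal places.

z = ln(S₂/S₁) / ln(A₂/A₁) = ln(27/7) / ln(20.18/0.3459) = 1.3499 / 4.0663 = 0.3320
c = S₁ / A₁^z = 7 / 0.3459^0.3320 = 7 / 0.703 = 9.958

9.96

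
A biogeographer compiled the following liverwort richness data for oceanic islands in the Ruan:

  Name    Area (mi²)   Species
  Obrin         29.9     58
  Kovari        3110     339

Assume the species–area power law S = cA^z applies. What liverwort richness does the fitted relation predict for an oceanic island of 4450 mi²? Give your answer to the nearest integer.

z = ln(339/58) / ln(3110/29.9) = 1.7656 / 4.6445 = 0.3801
c = 58 / 29.9^0.3801 = 58 / 3.639 = 15.94
S₃ = 15.94 × 4450^0.3801 = 15.94 × 24.37 ≈ 388.5

388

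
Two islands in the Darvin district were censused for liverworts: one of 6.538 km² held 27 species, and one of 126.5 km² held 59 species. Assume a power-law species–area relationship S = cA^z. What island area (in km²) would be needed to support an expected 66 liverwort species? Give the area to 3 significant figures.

z = ln(59/27) / ln(126.5/6.538) = 0.7817 / 2.9626 = 0.2639
c = 27 / 6.538^0.2639 = 27 / 1.641 = 16.45
A = (66/16.45)^(1/0.2639) ⇒ ln A = ln(4.012)/0.2639 = 5.2652
A = e^5.2652 ≈ 193.5 km²

193 km²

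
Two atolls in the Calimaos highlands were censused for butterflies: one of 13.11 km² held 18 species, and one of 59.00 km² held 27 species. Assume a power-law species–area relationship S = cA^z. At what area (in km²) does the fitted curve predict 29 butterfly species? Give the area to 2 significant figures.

77 km²

z = ln(27/18) / ln(59/13.11) = 0.4055 / 1.5042 = 0.2696
c = 18 / 13.11^0.2696 = 18 / 2.001 = 8.995
A = (29/8.995)^(1/0.2696) ⇒ ln A = ln(3.224)/0.2696 = 4.3426
A = e^4.3426 ≈ 76.91 km²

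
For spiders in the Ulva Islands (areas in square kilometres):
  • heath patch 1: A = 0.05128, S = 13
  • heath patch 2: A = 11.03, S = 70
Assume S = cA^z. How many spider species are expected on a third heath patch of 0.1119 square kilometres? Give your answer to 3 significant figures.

z = ln(70/13) / ln(11.03/0.05128) = 1.6835 / 5.3711 = 0.3134
c = 13 / 0.05128^0.3134 = 13 / 0.3941 = 32.98
S₃ = 32.98 × 0.1119^0.3134 = 32.98 × 0.5033 ≈ 16.6

16.6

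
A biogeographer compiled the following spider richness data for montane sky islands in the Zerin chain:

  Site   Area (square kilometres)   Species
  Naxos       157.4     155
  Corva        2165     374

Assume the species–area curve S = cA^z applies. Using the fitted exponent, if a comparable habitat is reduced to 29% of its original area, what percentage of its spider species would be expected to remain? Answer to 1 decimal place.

z = ln(374/155) / ln(2165/157.4) = 0.8808 / 2.6214 = 0.3360
S_new/S_old = (A_new/A_old)^z = 0.29^0.3360 = exp(0.3360 × -1.2379) = 0.6597

66.0%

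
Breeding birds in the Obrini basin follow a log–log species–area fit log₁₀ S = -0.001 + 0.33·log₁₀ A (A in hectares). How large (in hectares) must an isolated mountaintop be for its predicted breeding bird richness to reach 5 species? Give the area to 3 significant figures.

132 hectares

5 = 0.9977 × A^0.33  ⇒  A^0.33 = 5/0.9977 = 5.012
ln A = ln(5.012) / 0.33 = 1.6117 / 0.33 = 4.8841
A = e^4.8841 ≈ 132.2 hectares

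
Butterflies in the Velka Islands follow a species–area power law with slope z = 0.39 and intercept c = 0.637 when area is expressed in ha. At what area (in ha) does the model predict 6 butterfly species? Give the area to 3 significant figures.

6 = 0.637 × A^0.39  ⇒  A^0.39 = 6/0.637 = 9.419
ln A = ln(9.419) / 0.39 = 2.2427 / 0.39 = 5.7506
A = e^5.7506 ≈ 314.4 ha

314 ha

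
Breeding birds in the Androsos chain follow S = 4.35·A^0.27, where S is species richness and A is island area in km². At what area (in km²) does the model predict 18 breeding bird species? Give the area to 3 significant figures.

192 km²

18 = 4.35 × A^0.27  ⇒  A^0.27 = 18/4.35 = 4.138
ln A = ln(4.138) / 0.27 = 1.4202 / 0.27 = 5.2600
A = e^5.2600 ≈ 192.5 km²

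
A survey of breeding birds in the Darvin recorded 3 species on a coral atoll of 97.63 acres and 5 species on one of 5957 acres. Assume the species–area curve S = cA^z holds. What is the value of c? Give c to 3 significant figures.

z = ln(S₂/S₁) / ln(A₂/A₁) = ln(5/3) / ln(5957/97.63) = 0.5108 / 4.1111 = 0.1243
c = S₁ / A₁^z = 3 / 97.63^0.1243 = 3 / 1.767 = 1.698

1.70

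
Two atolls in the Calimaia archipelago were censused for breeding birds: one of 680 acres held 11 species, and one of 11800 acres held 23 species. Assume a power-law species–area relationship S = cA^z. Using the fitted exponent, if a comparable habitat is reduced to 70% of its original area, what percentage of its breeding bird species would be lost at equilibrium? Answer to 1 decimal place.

z = ln(23/11) / ln(11800/680) = 0.7376 / 2.8538 = 0.2585
S_new/S_old = (A_new/A_old)^z = 0.7^0.2585 = exp(0.2585 × -0.3567) = 0.9119
Fraction lost = 1 − 0.9119 = 0.08807

8.8%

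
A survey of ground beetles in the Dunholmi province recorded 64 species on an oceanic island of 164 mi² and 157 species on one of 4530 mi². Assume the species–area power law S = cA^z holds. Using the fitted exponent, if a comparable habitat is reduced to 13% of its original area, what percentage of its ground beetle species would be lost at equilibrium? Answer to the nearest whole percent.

42%

z = ln(157/64) / ln(4530/164) = 0.8974 / 3.3186 = 0.2704
S_new/S_old = (A_new/A_old)^z = 0.13^0.2704 = exp(0.2704 × -2.0402) = 0.576
Fraction lost = 1 − 0.576 = 0.424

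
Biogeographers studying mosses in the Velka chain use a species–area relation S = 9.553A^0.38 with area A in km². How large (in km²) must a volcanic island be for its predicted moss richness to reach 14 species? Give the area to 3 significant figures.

2.73 km²

14 = 9.553 × A^0.38  ⇒  A^0.38 = 14/9.553 = 1.466
ln A = ln(1.466) / 0.38 = 0.3822 / 0.38 = 1.0058
A = e^1.0058 ≈ 2.734 km²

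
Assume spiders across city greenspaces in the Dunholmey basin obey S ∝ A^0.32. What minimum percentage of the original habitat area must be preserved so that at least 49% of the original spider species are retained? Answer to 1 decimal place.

10.8%

Need (A_new/A_old)^0.32 = 0.49, so A_new/A_old = 0.49^(1/0.32) = 0.49^3.125
ln(A_new/A_old) = ln 0.49 / 0.32 = -0.7133 / 0.32 = -2.2292
A_new/A_old = e^-2.2292 ≈ 0.1076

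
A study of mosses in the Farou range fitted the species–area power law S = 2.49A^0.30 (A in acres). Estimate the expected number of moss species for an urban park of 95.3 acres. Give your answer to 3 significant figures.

S = 2.49 × 95.3^0.3
ln S = ln 2.49 + 0.3 × ln 95.3 = 0.9123 + 0.3 × 4.5570 = 2.2794
S = e^2.2794 ≈ 9.771

9.77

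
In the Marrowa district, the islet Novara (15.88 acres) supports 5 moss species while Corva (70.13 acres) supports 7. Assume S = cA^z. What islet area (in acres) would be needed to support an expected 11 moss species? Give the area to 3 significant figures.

z = ln(7/5) / ln(70.13/15.88) = 0.3365 / 1.4853 = 0.2265
c = 5 / 15.88^0.2265 = 5 / 1.871 = 2.673
A = (11/2.673)^(1/0.2265) ⇒ ln A = ln(4.116)/0.2265 = 6.2455
A = e^6.2455 ≈ 515.7 acres

516 acres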